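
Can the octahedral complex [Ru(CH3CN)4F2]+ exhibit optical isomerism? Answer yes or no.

An octahedron has six vertices in three trans pairs; every non-trans pair is cis.
The distinct arrangements are (2 in all): F trans; F cis.
Each arrangement has an internal mirror plane or centre of symmetry, so none is chiral.

no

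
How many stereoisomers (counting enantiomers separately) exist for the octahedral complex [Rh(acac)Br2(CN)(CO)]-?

Each acac is bidentate and must span two cis positions.
There are 4 geometric isomers: Br trans; Br cis (3 arrangements, 2 chiral).
Of these, 2 lack any improper symmetry element and so occur as enantiomeric pairs, giving 4 + 2 = 6 stereoisomers in total.

6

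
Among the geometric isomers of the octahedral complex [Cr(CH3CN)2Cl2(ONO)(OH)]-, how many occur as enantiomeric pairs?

2

The six octahedral sites form three mutually perpendicular trans pairs.
The distinct arrangements are (6 in all): CH3CN trans, Cl trans; CH3CN trans, Cl cis; CH3CN cis, Cl cis (3 arrangements, 2 chiral); CH3CN cis, Cl trans.
Of these, 2 lack any improper symmetry element and so occur as enantiomeric pairs, giving 6 + 2 = 8 stereoisomers in total.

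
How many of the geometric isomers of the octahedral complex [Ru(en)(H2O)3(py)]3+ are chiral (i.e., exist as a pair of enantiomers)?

An octahedron has six vertices in three trans pairs; every non-trans pair is cis.
Each en is bidentate and must span two cis positions.
There are 2 geometric isomers: H2O mer; H2O fac.
Each arrangement has an internal mirror plane or centre of symmetry, so none is chiral.

0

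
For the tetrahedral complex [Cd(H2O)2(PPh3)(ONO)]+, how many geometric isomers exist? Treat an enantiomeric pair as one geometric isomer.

All four vertices of a tetrahedron are equivalent and mutually adjacent, so cis/trans isomerism cannot arise.
Only one geometric arrangement is possible.

1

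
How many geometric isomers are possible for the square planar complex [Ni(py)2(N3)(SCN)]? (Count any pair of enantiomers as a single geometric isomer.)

Systematic placement gives 2 geometric isomers: py cis; py trans.

2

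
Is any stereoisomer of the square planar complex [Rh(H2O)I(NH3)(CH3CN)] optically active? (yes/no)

no

In a square planar complex each vertex has one trans partner and two cis neighbours.
There are 3 geometric isomers: (CH3CN/I trans, H2O/NH3 trans); (CH3CN/NH3 trans, H2O/I trans); (CH3CN/H2O trans, I/NH3 trans).
Each arrangement has an internal mirror plane or centre of symmetry, so none is chiral.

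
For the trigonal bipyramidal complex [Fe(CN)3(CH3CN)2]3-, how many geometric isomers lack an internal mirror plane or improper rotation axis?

0

A trigonal bipyramid has two axial and three equatorial sites, which are chemically inequivalent.
There are 3 geometric isomers: CH3CN both axial; CH3CN one axial, one equatorial; CH3CN both equatorial.
Each arrangement has an internal mirror plane or centre of symmetry, so none is chiral.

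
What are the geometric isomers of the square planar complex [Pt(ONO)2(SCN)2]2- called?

cis and trans

The distinct arrangements are (2 in all): ONO cis; ONO trans.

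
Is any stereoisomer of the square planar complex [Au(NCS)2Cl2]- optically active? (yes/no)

A square has two trans pairs of vertices; adjacent vertices are cis.
There are 2 geometric isomers: NCS cis; NCS trans.
Each arrangement has an internal mirror plane or centre of symmetry, so none is chiral.

no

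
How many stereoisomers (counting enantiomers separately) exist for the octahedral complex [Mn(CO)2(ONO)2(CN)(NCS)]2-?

8

In an octahedral complex each vertex has one trans partner and four cis neighbours.
The distinct arrangements are (6 in all): CO cis, ONO trans; CO cis, ONO cis (3 arrangements, 2 chiral); CO trans, ONO trans; CO trans, ONO cis.
Of these, 2 lack any improper symmetry element and so occur as enantiomeric pairs, giving 6 + 2 = 8 stereoisomers in total.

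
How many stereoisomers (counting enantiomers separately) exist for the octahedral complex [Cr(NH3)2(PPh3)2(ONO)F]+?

8

The distinct arrangements are (6 in all): NH3 cis, PPh3 trans; NH3 cis, PPh3 cis (3 arrangements, 2 chiral); NH3 trans, PPh3 trans; NH3 trans, PPh3 cis.
Of these, 2 lack any improper symmetry element and so occur as enantiomeric pairs, giving 6 + 2 = 8 stereoisomers in total.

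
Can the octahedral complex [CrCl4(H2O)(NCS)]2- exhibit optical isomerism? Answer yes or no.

no

There are 2 geometric isomers: H2O and NCS mutually trans; H2O and NCS mutually cis.
Each arrangement has an internal mirror plane or centre of symmetry, so none is chiral.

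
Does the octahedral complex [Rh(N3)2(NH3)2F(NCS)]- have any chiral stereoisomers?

An octahedron has six vertices in three trans pairs; every non-trans pair is cis.
Systematic placement gives 6 geometric isomers: N3 cis, NH3 trans; N3 cis, NH3 cis (3 arrangements, 2 chiral); N3 trans, NH3 trans; N3 trans, NH3 cis.
Of these, 2 lack any improper symmetry element and so occur as enantiomeric pairs, giving 6 + 2 = 8 stereoisomers in total.

yes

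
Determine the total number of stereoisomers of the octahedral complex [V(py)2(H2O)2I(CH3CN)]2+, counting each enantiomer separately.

8

The six octahedral sites form three mutually perpendicular trans pairs.
Systematic placement gives 6 geometric isomers: py trans, H2O cis; py cis, H2O cis (3 arrangements, 2 chiral); py trans, H2O trans; py cis, H2O trans.
Of these, 2 lack any improper symmetry element and so occur as enantiomeric pairs, giving 6 + 2 = 8 stereoisomers in total.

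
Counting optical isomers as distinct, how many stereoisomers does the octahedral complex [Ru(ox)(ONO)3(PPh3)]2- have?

An octahedron has six vertices in three trans pairs; every non-trans pair is cis.
Each ox is bidentate and must span two cis positions.
Systematic placement gives 2 geometric isomers: ONO mer; ONO fac.
Each arrangement has an internal mirror plane or centre of symmetry, so none is chiral.

2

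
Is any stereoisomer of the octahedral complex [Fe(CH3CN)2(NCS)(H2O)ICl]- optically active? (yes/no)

yes

An octahedron has six vertices in three trans pairs; every non-trans pair is cis.
Exhaustive case analysis gives 9 geometric isomers.
Of these, 6 lack any improper symmetry element and so occur as enantiomeric pairs, giving 9 + 6 = 15 stereoisomers in total.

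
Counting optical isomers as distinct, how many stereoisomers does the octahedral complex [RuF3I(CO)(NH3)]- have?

In an octahedral complex each vertex has one trans partner and four cis neighbours.
The distinct arrangements are (4 in all): F mer (3 arrangements); F fac (chiral).
One of these lacks any improper symmetry element and so occurs as an enantiomeric pair, giving 4 + 1 = 5 stereoisomers in total.

5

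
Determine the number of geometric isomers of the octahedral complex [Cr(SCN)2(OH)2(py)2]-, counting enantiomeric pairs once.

5

In an octahedral complex each vertex has one trans partner and four cis neighbours.
There are 5 geometric isomers: SCN trans, OH trans, py trans; SCN cis, OH trans, py cis; SCN cis, OH cis, py trans; SCN cis, OH cis, py cis (chiral); SCN trans, OH cis, py cis.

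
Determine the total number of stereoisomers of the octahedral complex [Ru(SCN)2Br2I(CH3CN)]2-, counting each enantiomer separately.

The six octahedral sites form three mutually perpendicular trans pairs.
Systematic placement gives 6 geometric isomers: SCN trans, Br trans; SCN cis, Br trans; SCN trans, Br cis; SCN cis, Br cis (3 arrangements, 2 chiral).
Of these, 2 lack any improper symmetry element and so occur as enantiomeric pairs, giving 6 + 2 = 8 stereoisomers in total.

8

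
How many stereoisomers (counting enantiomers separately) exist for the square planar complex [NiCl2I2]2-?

A square has two trans pairs of vertices; adjacent vertices are cis.
Working through the distinct placements yields 2 geometric isomers: Cl cis; Cl trans.
Each arrangement has an internal mirror plane or centre of symmetry, so none is chiral.

2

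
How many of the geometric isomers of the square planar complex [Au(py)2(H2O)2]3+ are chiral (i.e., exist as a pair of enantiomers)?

0

In a square planar complex each vertex has one trans partner and two cis neighbours.
Systematic placement gives 2 geometric isomers: py cis; py trans.
Each arrangement has an internal mirror plane or centre of symmetry, so none is chiral.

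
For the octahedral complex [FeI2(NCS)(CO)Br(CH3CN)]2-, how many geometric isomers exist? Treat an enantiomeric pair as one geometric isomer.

9

An octahedron has six vertices in three trans pairs; every non-trans pair is cis.
Exhaustive case analysis gives 9 geometric isomers.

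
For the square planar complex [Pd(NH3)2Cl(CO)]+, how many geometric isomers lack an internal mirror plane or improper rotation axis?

A square has two trans pairs of vertices; adjacent vertices are cis.
Working through the distinct placements yields 2 geometric isomers: NH3 cis; NH3 trans.
Each arrangement has an internal mirror plane or centre of symmetry, so none is chiral.

0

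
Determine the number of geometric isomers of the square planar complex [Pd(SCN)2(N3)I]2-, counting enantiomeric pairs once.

2

The distinct arrangements are (2 in all): SCN cis; SCN trans.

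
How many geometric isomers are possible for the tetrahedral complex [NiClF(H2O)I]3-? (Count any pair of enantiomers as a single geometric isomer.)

1

Only one geometric arrangement is possible; it has no improper symmetry element, so it exists as a pair of enantiomers (2 stereoisomers).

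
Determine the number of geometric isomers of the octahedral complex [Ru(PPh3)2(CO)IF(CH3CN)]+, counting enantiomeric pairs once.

An octahedron has six vertices in three trans pairs; every non-trans pair is cis.
Placing the ligands in turn and identifying arrangements related by rotation or reflection leaves 9 distinct geometric isomers.

9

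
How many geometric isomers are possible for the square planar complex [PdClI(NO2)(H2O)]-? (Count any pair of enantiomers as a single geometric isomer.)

In a square planar complex each vertex has one trans partner and two cis neighbours.
Systematic placement gives 3 geometric isomers: (Cl/I trans, H2O/NO2 trans); (Cl/NO2 trans, H2O/I trans); (Cl/H2O trans, I/NO2 trans).

3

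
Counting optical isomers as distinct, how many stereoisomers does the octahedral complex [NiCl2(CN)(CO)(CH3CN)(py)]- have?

15

The six octahedral sites form three mutually perpendicular trans pairs.
Placing the ligands in turn and identifying arrangements related by rotation or reflection leaves 9 distinct geometric isomers.
Of these, 6 lack any improper symmetry element and so occur as enantiomeric pairs, giving 9 + 6 = 15 stereoisomers in total.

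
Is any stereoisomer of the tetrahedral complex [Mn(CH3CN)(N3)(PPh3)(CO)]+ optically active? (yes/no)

In a tetrahedral complex all four positions are equivalent and every pair of ligands is adjacent — there is no cis/trans distinction.
Only one geometric arrangement is possible; it has no improper symmetry element, so it exists as a pair of enantiomers (2 stereoisomers).

yes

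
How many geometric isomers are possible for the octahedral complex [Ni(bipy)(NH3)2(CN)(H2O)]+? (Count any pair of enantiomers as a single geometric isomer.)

Each bipy is bidentate and must span two cis positions.
There are 4 geometric isomers: NH3 cis (3 arrangements, 2 chiral); NH3 trans.

4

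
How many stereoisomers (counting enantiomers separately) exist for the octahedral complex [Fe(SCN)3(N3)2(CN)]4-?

The six octahedral sites form three mutually perpendicular trans pairs.
Working through the distinct placements yields 3 geometric isomers: SCN mer, N3 cis; SCN mer, N3 trans; SCN fac, N3 cis.
Each arrangement has an internal mirror plane or centre of symmetry, so none is chiral.

3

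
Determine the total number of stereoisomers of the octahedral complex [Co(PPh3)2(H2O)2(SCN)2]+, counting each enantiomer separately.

In an octahedral complex each vertex has one trans partner and four cis neighbours.
The distinct arrangements are (5 in all): PPh3 trans, H2O trans, SCN trans; PPh3 cis, H2O trans, SCN cis; PPh3 cis, H2O cis, SCN trans; PPh3 cis, H2O cis, SCN cis (chiral); PPh3 trans, H2O cis, SCN cis.
One of these lacks any improper symmetry element and so occurs as an enantiomeric pair, giving 5 + 1 = 6 stereoisomers in total.

6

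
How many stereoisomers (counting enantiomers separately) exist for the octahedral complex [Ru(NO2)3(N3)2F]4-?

3

Systematic placement gives 3 geometric isomers: NO2 mer, N3 cis; NO2 mer, N3 trans; NO2 fac, N3 cis.
Each arrangement has an internal mirror plane or centre of symmetry, so none is chiral.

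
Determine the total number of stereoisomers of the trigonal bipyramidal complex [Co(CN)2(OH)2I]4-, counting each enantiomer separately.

A trigonal bipyramid has two axial and three equatorial sites, which are chemically inequivalent.
Exhaustive case analysis gives 5 geometric isomers.
One of these lacks any improper symmetry element and so occurs as an enantiomeric pair, giving 5 + 1 = 6 stereoisomers in total.

6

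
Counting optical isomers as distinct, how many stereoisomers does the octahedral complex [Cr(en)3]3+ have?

In an octahedral complex each vertex has one trans partner and four cis neighbours.
Each en is bidentate and must span two cis positions.
Only one geometric arrangement is possible; it has no improper symmetry element, so it exists as a pair of enantiomers (2 stereoisomers).

2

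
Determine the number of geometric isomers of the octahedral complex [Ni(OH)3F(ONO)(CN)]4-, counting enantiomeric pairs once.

The distinct arrangements are (4 in all): OH mer (3 arrangements); OH fac (chiral).

4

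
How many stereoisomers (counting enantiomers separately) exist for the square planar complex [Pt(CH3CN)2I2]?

2

Systematic placement gives 2 geometric isomers: CH3CN cis; CH3CN trans.
Each arrangement has an internal mirror plane or centre of symmetry, so none is chiral.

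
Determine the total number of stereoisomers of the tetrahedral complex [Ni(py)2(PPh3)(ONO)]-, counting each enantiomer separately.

In a tetrahedral complex all four positions are equivalent and every pair of ligands is adjacent — there is no cis/trans distinction.
Only one geometric arrangement is possible.

1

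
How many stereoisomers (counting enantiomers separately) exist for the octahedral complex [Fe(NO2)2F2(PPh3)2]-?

In an octahedral complex each vertex has one trans partner and four cis neighbours.
Systematic placement gives 5 geometric isomers: NO2 trans, F trans, PPh3 trans; NO2 cis, F trans, PPh3 cis; NO2 cis, F cis, PPh3 trans; NO2 cis, F cis, PPh3 cis (chiral); NO2 trans, F cis, PPh3 cis.
One of these lacks any improper symmetry element and so occurs as an enantiomeric pair, giving 5 + 1 = 6 stereoisomers in total.

6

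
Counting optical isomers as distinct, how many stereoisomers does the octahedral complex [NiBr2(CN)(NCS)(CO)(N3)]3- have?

15

In an octahedral complex each vertex has one trans partner and four cis neighbours.
Placing the ligands in turn and identifying arrangements related by rotation or reflection leaves 9 distinct geometric isomers.
Of these, 6 lack any improper symmetry element and so occur as enantiomeric pairs, giving 9 + 6 = 15 stereoisomers in total.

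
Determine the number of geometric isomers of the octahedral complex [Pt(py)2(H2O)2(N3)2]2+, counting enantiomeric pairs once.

In an octahedral complex each vertex has one trans partner and four cis neighbours.
There are 5 geometric isomers: py trans, H2O trans, N3 trans; py cis, H2O trans, N3 cis; py trans, H2O cis, N3 cis; py cis, H2O cis, N3 cis (chiral); py cis, H2O cis, N3 trans.

5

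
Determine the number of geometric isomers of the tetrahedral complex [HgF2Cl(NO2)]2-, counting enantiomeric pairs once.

1

All four vertices of a tetrahedron are equivalent and mutually adjacent, so cis/trans isomerism cannot arise.
Only one geometric arrangement is possible.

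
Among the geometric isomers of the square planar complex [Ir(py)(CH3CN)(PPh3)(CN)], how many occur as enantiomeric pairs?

In a square planar complex each vertex has one trans partner and two cis neighbours.
Systematic placement gives 3 geometric isomers: (CH3CN/PPh3 trans, CN/py trans); (CH3CN/py trans, CN/PPh3 trans); (CH3CN/CN trans, PPh3/py trans).
Each arrangement has an internal mirror plane or centre of symmetry, so none is chiral.

0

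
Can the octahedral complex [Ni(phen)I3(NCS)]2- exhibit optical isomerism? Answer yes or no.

no

In an octahedral complex each vertex has one trans partner and four cis neighbours.
Each phen is bidentate and must span two cis positions.
There are 2 geometric isomers: I mer; I fac.
Each arrangement has an internal mirror plane or centre of symmetry, so none is chiral.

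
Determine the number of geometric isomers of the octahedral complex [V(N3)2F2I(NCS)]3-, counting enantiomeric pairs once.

6

In an octahedral complex each vertex has one trans partner and four cis neighbours.
The distinct arrangements are (6 in all): N3 cis, F trans; N3 trans, F trans; N3 cis, F cis (3 arrangements, 2 chiral); N3 trans, F cis.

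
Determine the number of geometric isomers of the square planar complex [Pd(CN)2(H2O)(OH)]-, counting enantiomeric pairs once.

In a square planar complex each vertex has one trans partner and two cis neighbours.
The distinct arrangements are (2 in all): CN cis; CN trans.

2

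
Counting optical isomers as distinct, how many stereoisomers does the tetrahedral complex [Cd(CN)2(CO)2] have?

In a tetrahedral complex all four positions are equivalent and every pair of ligands is adjacent — there is no cis/trans distinction.
Only one geometric arrangement is possible.

1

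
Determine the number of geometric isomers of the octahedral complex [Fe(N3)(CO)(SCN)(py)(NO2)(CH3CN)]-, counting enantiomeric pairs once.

15

In an octahedral complex each vertex has one trans partner and four cis neighbours.
Exhaustive case analysis gives 15 geometric isomers.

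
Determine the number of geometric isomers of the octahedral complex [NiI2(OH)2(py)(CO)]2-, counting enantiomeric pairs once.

6

An octahedron has six vertices in three trans pairs; every non-trans pair is cis.
Systematic placement gives 6 geometric isomers: I cis, OH cis (3 arrangements, 2 chiral); I cis, OH trans; I trans, OH cis; I trans, OH trans.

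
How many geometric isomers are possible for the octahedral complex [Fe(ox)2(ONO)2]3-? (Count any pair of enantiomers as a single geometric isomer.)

2

An octahedron has six vertices in three trans pairs; every non-trans pair is cis.
Each ox is bidentate and must span two cis positions.
There are 2 geometric isomers: ONO trans; ONO cis (chiral).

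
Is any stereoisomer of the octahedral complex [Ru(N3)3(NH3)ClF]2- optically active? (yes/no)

yes

In an octahedral complex each vertex has one trans partner and four cis neighbours.
There are 4 geometric isomers: N3 mer (3 arrangements); N3 fac (chiral).
One of these lacks any improper symmetry element and so occurs as an enantiomeric pair, giving 4 + 1 = 5 stereoisomers in total.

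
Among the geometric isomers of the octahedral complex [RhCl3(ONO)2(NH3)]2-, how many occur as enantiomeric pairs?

The distinct arrangements are (3 in all): Cl mer, ONO trans; Cl mer, ONO cis; Cl fac, ONO cis.
Each arrangement has an internal mirror plane or centre of symmetry, so none is chiral.

0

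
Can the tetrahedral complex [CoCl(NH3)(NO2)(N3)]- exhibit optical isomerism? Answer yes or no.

yes

All four vertices of a tetrahedron are equivalent and mutually adjacent, so cis/trans isomerism cannot arise.
Only one geometric arrangement is possible; it has no improper symmetry element, so it exists as a pair of enantiomers (2 stereoisomers).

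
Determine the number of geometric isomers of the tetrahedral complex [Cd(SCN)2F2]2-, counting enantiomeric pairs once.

1

Only one geometric arrangement is possible.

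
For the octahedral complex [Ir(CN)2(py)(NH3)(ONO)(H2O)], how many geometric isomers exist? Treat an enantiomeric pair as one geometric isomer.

9

In an octahedral complex each vertex has one trans partner and four cis neighbours.
Placing the ligands in turn and identifying arrangements related by rotation or reflection leaves 9 distinct geometric isomers.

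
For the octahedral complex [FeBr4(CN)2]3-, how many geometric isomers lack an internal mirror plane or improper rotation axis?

The six octahedral sites form three mutually perpendicular trans pairs.
There are 2 geometric isomers: CN trans; CN cis.
Each arrangement has an internal mirror plane or centre of symmetry, so none is chiral.

0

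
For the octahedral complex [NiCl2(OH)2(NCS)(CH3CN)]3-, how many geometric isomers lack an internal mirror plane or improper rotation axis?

In an octahedral complex each vertex has one trans partner and four cis neighbours.
The distinct arrangements are (6 in all): Cl cis, OH trans; Cl cis, OH cis (3 arrangements, 2 chiral); Cl trans, OH trans; Cl trans, OH cis.
Of these, 2 lack any improper symmetry element and so occur as enantiomeric pairs, giving 6 + 2 = 8 stereoisomers in total.

2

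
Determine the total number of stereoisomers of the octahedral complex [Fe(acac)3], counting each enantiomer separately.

The six octahedral sites form three mutually perpendicular trans pairs.
Each acac is bidentate and must span two cis positions.
Only one geometric arrangement is possible; it has no improper symmetry element, so it exists as a pair of enantiomers (2 stereoisomers).

2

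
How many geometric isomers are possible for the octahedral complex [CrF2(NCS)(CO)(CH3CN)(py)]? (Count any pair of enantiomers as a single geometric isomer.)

The six octahedral sites form three mutually perpendicular trans pairs.
Exhaustive case analysis gives 9 geometric isomers.

9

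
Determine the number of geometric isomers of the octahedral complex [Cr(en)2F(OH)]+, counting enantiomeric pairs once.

Each en is bidentate and must span two cis positions.
There are 2 geometric isomers: F and OH mutually trans; F and OH mutually cis (chiral).

2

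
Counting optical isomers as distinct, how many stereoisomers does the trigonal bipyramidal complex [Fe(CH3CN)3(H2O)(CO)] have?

A trigonal bipyramid has two axial and three equatorial sites, which are chemically inequivalent.
The distinct arrangements are (4 in all): H2O equatorial, CO equatorial; H2O equatorial, CO axial; H2O axial, CO equatorial; H2O axial, CO axial.
Each arrangement has an internal mirror plane or centre of symmetry, so none is chiral.

4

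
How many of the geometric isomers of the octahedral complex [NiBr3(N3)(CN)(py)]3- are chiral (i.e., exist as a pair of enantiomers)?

The six octahedral sites form three mutually perpendicular trans pairs.
The distinct arrangements are (4 in all): Br mer (3 arrangements); Br fac (chiral).
One of these lacks any improper symmetry element and so occurs as an enantiomeric pair, giving 4 + 1 = 5 stereoisomers in total.

1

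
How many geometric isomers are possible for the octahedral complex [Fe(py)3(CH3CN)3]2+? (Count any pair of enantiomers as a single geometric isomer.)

2

Systematic placement gives 2 geometric isomers: py mer; py fac.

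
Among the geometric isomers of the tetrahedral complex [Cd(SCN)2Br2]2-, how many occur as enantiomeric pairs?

Only one geometric arrangement is possible.

0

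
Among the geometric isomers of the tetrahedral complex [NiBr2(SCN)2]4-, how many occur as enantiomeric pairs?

Only one geometric arrangement is possible.

0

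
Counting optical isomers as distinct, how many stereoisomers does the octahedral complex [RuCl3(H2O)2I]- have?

The six octahedral sites form three mutually perpendicular trans pairs.
Systematic placement gives 3 geometric isomers: Cl mer, H2O cis; Cl mer, H2O trans; Cl fac, H2O cis.
Each arrangement has an internal mirror plane or centre of symmetry, so none is chiral.

3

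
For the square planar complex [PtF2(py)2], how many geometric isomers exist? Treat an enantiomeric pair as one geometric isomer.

A square has two trans pairs of vertices; adjacent vertices are cis.
There are 2 geometric isomers: F cis; F trans.

2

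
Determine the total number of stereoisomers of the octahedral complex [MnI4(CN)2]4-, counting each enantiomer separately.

In an octahedral complex each vertex has one trans partner and four cis neighbours.
Systematic placement gives 2 geometric isomers: CN trans; CN cis.
Each arrangement has an internal mirror plane or centre of symmetry, so none is chiral.

2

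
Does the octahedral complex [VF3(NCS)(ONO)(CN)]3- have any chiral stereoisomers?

yes

In an octahedral complex each vertex has one trans partner and four cis neighbours.
There are 4 geometric isomers: F mer (3 arrangements); F fac (chiral).
One of these lacks any improper symmetry element and so occurs as an enantiomeric pair, giving 4 + 1 = 5 stereoisomers in total.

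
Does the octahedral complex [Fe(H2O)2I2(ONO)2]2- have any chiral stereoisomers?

The six octahedral sites form three mutually perpendicular trans pairs.
There are 5 geometric isomers: H2O trans, I trans, ONO trans; H2O trans, I cis, ONO cis; H2O cis, I cis, ONO trans; H2O cis, I cis, ONO cis (chiral); H2O cis, I trans, ONO cis.
One of these lacks any improper symmetry element and so occurs as an enantiomeric pair, giving 5 + 1 = 6 stereoisomers in total.

yes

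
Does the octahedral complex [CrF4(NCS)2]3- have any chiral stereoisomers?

The six octahedral sites form three mutually perpendicular trans pairs.
The distinct arrangements are (2 in all): NCS trans; NCS cis.
Each arrangement has an internal mirror plane or centre of symmetry, so none is chiral.

no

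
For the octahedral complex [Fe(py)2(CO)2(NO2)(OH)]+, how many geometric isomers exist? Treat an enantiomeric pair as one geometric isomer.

An octahedron has six vertices in three trans pairs; every non-trans pair is cis.
Working through the distinct placements yields 6 geometric isomers: py trans, CO trans; py cis, CO trans; py trans, CO cis; py cis, CO cis (3 arrangements, 2 chiral).

6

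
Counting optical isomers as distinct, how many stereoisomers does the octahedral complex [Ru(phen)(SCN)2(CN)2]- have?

An octahedron has six vertices in three trans pairs; every non-trans pair is cis.
Each phen is bidentate and must span two cis positions.
Working through the distinct placements yields 3 geometric isomers: SCN cis, CN trans; SCN cis, CN cis (chiral); SCN trans, CN cis.
One of these lacks any improper symmetry element and so occurs as an enantiomeric pair, giving 3 + 1 = 4 stereoisomers in total.

4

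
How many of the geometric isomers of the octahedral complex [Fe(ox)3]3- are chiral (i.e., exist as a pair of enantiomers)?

The six octahedral sites form three mutually perpendicular trans pairs.
Each ox is bidentate and must span two cis positions.
Only one geometric arrangement is possible; it has no improper symmetry element, so it exists as a pair of enantiomers (2 stereoisomers).

1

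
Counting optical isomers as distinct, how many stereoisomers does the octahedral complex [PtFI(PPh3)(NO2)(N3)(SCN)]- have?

30

Exhaustive case analysis gives 15 geometric isomers.
Of these, 15 lack any improper symmetry element and so occur as enantiomeric pairs, giving 15 + 15 = 30 stereoisomers in total.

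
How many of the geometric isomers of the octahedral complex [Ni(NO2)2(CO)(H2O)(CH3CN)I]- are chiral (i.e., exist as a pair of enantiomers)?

An octahedron has six vertices in three trans pairs; every non-trans pair is cis.
Exhaustive case analysis gives 9 geometric isomers.
Of these, 6 lack any improper symmetry element and so occur as enantiomeric pairs, giving 9 + 6 = 15 stereoisomers in total.

6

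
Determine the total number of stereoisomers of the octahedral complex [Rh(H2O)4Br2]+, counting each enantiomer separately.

An octahedron has six vertices in three trans pairs; every non-trans pair is cis.
The distinct arrangements are (2 in all): Br trans; Br cis.
Each arrangement has an internal mirror plane or centre of symmetry, so none is chiral.

2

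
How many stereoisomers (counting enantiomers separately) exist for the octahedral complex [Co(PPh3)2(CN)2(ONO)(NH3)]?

8

In an octahedral complex each vertex has one trans partner and four cis neighbours.
Working through the distinct placements yields 6 geometric isomers: PPh3 trans, CN trans; PPh3 cis, CN trans; PPh3 trans, CN cis; PPh3 cis, CN cis (3 arrangements, 2 chiral).
Of these, 2 lack any improper symmetry element and so occur as enantiomeric pairs, giving 6 + 2 = 8 stereoisomers in total.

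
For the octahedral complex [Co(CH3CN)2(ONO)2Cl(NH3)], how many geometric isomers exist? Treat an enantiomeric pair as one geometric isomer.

6

The distinct arrangements are (6 in all): CH3CN trans, ONO trans; CH3CN trans, ONO cis; CH3CN cis, ONO trans; CH3CN cis, ONO cis (3 arrangements, 2 chiral).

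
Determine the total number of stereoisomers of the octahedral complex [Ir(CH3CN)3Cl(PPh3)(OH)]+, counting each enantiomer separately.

5

An octahedron has six vertices in three trans pairs; every non-trans pair is cis.
The distinct arrangements are (4 in all): CH3CN mer (3 arrangements); CH3CN fac (chiral).
One of these lacks any improper symmetry element and so occurs as an enantiomeric pair, giving 4 + 1 = 5 stereoisomers in total.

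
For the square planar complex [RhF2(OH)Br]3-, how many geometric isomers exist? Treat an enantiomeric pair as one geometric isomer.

Working through the distinct placements yields 2 geometric isomers: F cis; F trans.

2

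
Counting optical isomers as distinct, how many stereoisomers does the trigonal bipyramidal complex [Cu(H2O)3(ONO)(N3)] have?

4

In a trigonal bipyramid the two axial positions differ from the three equatorial ones.
Systematic placement gives 4 geometric isomers: ONO equatorial, N3 equatorial; ONO equatorial, N3 axial; ONO axial, N3 equatorial; ONO axial, N3 axial.
Each arrangement has an internal mirror plane or centre of symmetry, so none is chiral.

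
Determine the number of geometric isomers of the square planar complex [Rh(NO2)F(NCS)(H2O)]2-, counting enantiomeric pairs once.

3

In a square planar complex each vertex has one trans partner and two cis neighbours.
Working through the distinct placements yields 3 geometric isomers: (F/NCS trans, H2O/NO2 trans); (F/NO2 trans, H2O/NCS trans); (F/H2O trans, NCS/NO2 trans).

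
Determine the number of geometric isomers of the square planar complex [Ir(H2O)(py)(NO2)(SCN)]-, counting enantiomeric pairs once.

3

A square has two trans pairs of vertices; adjacent vertices are cis.
Systematic placement gives 3 geometric isomers: (H2O/SCN trans, NO2/py trans); (H2O/py trans, NO2/SCN trans); (H2O/NO2 trans, SCN/py trans).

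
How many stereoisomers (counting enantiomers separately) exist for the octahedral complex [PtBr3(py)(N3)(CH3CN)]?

There are 4 geometric isomers: Br mer (3 arrangements); Br fac (chiral).
One of these lacks any improper symmetry element and so occurs as an enantiomeric pair, giving 4 + 1 = 5 stereoisomers in total.

5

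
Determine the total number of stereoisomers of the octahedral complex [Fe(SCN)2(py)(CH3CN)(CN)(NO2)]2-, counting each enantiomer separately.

15

In an octahedral complex each vertex has one trans partner and four cis neighbours.
Exhaustive case analysis gives 9 geometric isomers.
Of these, 6 lack any improper symmetry element and so occur as enantiomeric pairs, giving 9 + 6 = 15 stereoisomers in total.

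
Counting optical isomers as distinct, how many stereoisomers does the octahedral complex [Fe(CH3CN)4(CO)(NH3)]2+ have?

The six octahedral sites form three mutually perpendicular trans pairs.
Systematic placement gives 2 geometric isomers: CO and NH3 mutually trans; CO and NH3 mutually cis.
Each arrangement has an internal mirror plane or centre of symmetry, so none is chiral.

2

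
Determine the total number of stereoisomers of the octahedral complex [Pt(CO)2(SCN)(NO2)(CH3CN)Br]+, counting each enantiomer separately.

15

An octahedron has six vertices in three trans pairs; every non-trans pair is cis.
Placing the ligands in turn and identifying arrangements related by rotation or reflection leaves 9 distinct geometric isomers.
Of these, 6 lack any improper symmetry element and so occur as enantiomeric pairs, giving 9 + 6 = 15 stereoisomers in total.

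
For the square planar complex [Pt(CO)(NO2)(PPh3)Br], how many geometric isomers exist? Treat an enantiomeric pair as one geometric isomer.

Systematic placement gives 3 geometric isomers: (Br/NO2 trans, CO/PPh3 trans); (Br/PPh3 trans, CO/NO2 trans); (Br/CO trans, NO2/PPh3 trans).

3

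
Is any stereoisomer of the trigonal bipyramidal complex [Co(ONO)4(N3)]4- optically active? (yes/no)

Working through the distinct placements yields 2 geometric isomers: N3 axial; N3 equatorial.
Each arrangement has an internal mirror plane or centre of symmetry, so none is chiral.

no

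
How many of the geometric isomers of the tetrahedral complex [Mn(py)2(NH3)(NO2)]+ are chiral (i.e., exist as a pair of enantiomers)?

In a tetrahedral complex all four positions are equivalent and every pair of ligands is adjacent — there is no cis/trans distinction.
Only one geometric arrangement is possible.

0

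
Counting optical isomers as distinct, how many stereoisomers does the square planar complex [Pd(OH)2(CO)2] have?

2

In a square planar complex each vertex has one trans partner and two cis neighbours.
The distinct arrangements are (2 in all): OH cis; OH trans.
Each arrangement has an internal mirror plane or centre of symmetry, so none is chiral.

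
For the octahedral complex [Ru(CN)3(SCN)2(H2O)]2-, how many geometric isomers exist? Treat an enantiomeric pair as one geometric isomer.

3

An octahedron has six vertices in three trans pairs; every non-trans pair is cis.
Working through the distinct placements yields 3 geometric isomers: CN mer, SCN trans; CN mer, SCN cis; CN fac, SCN cis.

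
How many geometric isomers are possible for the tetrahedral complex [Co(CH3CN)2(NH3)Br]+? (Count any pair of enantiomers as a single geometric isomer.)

1

Only one geometric arrangement is possible.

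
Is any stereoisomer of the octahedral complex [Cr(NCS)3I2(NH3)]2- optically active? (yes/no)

An octahedron has six vertices in three trans pairs; every non-trans pair is cis.
The distinct arrangements are (3 in all): NCS mer, I trans; NCS fac, I cis; NCS mer, I cis.
Each arrangement has an internal mirror plane or centre of symmetry, so none is chiral.

no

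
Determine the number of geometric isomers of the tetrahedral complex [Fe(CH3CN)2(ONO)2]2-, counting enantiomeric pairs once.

All four vertices of a tetrahedron are equivalent and mutually adjacent, so cis/trans isomerism cannot arise.
Only one geometric arrangement is possible.

1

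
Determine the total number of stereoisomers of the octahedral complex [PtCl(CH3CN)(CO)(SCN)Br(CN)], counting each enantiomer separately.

30

Placing the ligands in turn and identifying arrangements related by rotation or reflection leaves 15 distinct geometric isomers.
Of these, 15 lack any improper symmetry element and so occur as enantiomeric pairs, giving 15 + 15 = 30 stereoisomers in total.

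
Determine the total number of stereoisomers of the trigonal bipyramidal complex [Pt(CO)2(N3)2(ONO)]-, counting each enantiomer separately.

A trigonal bipyramid has two axial and three equatorial sites, which are chemically inequivalent.
Placing the ligands in turn and identifying arrangements related by rotation or reflection leaves 5 distinct geometric isomers.
One of these lacks any improper symmetry element and so occurs as an enantiomeric pair, giving 5 + 1 = 6 stereoisomers in total.

6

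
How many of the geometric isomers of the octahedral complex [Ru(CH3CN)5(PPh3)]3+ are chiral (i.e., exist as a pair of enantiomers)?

0

The six octahedral sites form three mutually perpendicular trans pairs.
Only one geometric arrangement is possible.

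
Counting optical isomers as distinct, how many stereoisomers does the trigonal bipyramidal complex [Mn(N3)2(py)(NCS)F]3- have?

10

Systematic enumeration (placing each ligand type in turn and discarding arrangements equivalent by rotation or reflection) gives 7 geometric isomers.
Of these, 3 lack any improper symmetry element and so occur as enantiomeric pairs, giving 7 + 3 = 10 stereoisomers in total.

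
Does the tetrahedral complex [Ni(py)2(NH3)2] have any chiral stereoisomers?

Only one geometric arrangement is possible.

no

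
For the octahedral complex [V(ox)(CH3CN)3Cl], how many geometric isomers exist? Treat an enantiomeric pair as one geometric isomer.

Each ox is bidentate and must span two cis positions.
Working through the distinct placements yields 2 geometric isomers: CH3CN mer; CH3CN fac.

2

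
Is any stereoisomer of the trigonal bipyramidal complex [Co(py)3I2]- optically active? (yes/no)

Working through the distinct placements yields 3 geometric isomers: I both axial; I one axial, one equatorial; I both equatorial.
Each arrangement has an internal mirror plane or centre of symmetry, so none is chiral.

no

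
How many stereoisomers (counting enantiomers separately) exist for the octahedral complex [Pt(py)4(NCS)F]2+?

In an octahedral complex each vertex has one trans partner and four cis neighbours.
Systematic placement gives 2 geometric isomers: NCS and F mutually trans; NCS and F mutually cis.
Each arrangement has an internal mirror plane or centre of symmetry, so none is chiral.

2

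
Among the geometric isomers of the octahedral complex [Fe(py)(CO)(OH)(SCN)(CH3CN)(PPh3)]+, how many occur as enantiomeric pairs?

Systematic enumeration (placing each ligand type in turn and discarding arrangements equivalent by rotation or reflection) gives 15 geometric isomers.
Of these, 15 lack any improper symmetry element and so occur as enantiomeric pairs, giving 15 + 15 = 30 stereoisomers in total.

15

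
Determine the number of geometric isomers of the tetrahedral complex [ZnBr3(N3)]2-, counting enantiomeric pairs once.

1

In a tetrahedral complex all four positions are equivalent and every pair of ligands is adjacent — there is no cis/trans distinction.
Only one geometric arrangement is possible.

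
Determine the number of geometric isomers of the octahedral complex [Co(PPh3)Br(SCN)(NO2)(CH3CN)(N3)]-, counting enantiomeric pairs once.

15

Placing the ligands in turn and identifying arrangements related by rotation or reflection leaves 15 distinct geometric isomers.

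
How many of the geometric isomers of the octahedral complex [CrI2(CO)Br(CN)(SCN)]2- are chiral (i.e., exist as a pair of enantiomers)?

6

Placing the ligands in turn and identifying arrangements related by rotation or reflection leaves 9 distinct geometric isomers.
Of these, 6 lack any improper symmetry element and so occur as enantiomeric pairs, giving 9 + 6 = 15 stereoisomers in total.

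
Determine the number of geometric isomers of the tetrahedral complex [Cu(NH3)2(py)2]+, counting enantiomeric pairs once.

1

All four vertices of a tetrahedron are equivalent and mutually adjacent, so cis/trans isomerism cannot arise.
Only one geometric arrangement is possible.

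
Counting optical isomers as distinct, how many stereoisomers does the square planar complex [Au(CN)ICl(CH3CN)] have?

In a square planar complex each vertex has one trans partner and two cis neighbours.
There are 3 geometric isomers: (CH3CN/Cl trans, CN/I trans); (CH3CN/I trans, CN/Cl trans); (CH3CN/CN trans, Cl/I trans).
Each arrangement has an internal mirror plane or centre of symmetry, so none is chiral.

3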